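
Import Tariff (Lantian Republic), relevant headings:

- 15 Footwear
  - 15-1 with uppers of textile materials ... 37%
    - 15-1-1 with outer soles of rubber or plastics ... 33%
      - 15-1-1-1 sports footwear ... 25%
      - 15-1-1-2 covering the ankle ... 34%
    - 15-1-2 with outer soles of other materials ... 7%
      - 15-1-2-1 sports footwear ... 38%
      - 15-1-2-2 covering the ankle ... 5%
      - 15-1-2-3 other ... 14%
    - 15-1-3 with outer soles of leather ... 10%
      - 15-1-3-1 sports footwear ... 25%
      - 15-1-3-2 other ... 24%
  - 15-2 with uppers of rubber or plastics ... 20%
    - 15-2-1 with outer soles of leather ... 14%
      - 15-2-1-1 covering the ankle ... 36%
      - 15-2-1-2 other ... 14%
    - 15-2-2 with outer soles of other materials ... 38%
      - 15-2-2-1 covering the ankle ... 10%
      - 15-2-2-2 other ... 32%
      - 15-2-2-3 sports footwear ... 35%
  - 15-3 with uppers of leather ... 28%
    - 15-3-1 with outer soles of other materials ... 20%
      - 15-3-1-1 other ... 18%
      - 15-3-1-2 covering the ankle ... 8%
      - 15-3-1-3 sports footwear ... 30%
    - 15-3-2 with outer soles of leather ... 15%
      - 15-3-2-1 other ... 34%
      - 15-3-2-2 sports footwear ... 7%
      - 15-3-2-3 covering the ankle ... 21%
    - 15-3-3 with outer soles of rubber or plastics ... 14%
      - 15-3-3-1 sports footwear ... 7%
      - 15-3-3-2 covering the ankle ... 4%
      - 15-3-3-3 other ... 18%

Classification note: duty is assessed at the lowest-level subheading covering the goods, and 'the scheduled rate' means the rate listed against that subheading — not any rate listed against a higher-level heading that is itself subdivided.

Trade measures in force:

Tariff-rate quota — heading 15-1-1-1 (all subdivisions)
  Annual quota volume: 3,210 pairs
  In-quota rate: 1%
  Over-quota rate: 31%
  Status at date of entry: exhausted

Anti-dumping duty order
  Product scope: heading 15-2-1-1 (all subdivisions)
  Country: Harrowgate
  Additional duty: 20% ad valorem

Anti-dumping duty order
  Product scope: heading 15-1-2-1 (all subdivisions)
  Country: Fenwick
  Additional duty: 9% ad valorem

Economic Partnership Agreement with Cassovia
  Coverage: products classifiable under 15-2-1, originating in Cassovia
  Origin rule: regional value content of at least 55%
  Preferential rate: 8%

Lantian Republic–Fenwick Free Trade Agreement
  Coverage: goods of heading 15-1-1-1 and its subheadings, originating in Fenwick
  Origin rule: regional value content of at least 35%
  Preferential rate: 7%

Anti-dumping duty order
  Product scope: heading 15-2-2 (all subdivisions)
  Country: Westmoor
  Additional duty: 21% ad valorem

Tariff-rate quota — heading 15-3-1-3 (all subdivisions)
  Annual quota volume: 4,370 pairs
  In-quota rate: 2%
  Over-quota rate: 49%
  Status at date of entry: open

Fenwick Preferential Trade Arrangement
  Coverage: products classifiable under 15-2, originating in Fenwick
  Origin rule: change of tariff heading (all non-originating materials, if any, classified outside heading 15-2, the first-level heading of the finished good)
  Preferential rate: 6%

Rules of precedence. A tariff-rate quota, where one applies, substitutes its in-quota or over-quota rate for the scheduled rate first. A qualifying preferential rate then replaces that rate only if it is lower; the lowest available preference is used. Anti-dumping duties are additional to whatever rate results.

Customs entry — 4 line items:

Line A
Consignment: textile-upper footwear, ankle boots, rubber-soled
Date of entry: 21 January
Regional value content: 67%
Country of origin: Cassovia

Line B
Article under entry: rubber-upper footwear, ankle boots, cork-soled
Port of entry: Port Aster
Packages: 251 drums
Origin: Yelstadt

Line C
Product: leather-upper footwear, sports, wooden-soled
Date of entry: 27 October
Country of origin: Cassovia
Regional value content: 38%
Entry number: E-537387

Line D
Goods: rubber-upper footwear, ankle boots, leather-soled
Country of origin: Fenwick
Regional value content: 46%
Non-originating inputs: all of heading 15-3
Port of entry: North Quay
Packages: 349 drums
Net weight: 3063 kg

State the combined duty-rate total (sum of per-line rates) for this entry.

52%

Line A: textile-upper → 15-1; rubber-soled → 15-1-1; ankle boots → 15-1-1-2. Scheduled 34%. Cassovia agreement on 15-2-1: 15-1-1-2 not covered. → 34%.
Line B: rubber-upper → 15-2; cork-soled → 15-2-2; ankle boots → 15-2-2-1. Scheduled 10%. No special measure applies. → 10%.
Line C: leather-upper → 15-3; wooden-soled → 15-3-1; sports → 15-3-1-3. Scheduled 30%. quota on 15-3-1-3 open → in-quota 2%; Cassovia agreement on 15-2-1: 15-3-1-3 not covered. → 2%.
Line D: rubber-upper → 15-2; leather-soled → 15-2-1; ankle boots → 15-2-1-1. Scheduled 36%. Fenwick agreement on 15-1-1-1: 15-2-1-1 not covered; Fenwick agreement on 15-2: CTH met → 6% available; preferential 6%. → 6%.
Sum: 34% + 10% + 2% + 6% = 52%.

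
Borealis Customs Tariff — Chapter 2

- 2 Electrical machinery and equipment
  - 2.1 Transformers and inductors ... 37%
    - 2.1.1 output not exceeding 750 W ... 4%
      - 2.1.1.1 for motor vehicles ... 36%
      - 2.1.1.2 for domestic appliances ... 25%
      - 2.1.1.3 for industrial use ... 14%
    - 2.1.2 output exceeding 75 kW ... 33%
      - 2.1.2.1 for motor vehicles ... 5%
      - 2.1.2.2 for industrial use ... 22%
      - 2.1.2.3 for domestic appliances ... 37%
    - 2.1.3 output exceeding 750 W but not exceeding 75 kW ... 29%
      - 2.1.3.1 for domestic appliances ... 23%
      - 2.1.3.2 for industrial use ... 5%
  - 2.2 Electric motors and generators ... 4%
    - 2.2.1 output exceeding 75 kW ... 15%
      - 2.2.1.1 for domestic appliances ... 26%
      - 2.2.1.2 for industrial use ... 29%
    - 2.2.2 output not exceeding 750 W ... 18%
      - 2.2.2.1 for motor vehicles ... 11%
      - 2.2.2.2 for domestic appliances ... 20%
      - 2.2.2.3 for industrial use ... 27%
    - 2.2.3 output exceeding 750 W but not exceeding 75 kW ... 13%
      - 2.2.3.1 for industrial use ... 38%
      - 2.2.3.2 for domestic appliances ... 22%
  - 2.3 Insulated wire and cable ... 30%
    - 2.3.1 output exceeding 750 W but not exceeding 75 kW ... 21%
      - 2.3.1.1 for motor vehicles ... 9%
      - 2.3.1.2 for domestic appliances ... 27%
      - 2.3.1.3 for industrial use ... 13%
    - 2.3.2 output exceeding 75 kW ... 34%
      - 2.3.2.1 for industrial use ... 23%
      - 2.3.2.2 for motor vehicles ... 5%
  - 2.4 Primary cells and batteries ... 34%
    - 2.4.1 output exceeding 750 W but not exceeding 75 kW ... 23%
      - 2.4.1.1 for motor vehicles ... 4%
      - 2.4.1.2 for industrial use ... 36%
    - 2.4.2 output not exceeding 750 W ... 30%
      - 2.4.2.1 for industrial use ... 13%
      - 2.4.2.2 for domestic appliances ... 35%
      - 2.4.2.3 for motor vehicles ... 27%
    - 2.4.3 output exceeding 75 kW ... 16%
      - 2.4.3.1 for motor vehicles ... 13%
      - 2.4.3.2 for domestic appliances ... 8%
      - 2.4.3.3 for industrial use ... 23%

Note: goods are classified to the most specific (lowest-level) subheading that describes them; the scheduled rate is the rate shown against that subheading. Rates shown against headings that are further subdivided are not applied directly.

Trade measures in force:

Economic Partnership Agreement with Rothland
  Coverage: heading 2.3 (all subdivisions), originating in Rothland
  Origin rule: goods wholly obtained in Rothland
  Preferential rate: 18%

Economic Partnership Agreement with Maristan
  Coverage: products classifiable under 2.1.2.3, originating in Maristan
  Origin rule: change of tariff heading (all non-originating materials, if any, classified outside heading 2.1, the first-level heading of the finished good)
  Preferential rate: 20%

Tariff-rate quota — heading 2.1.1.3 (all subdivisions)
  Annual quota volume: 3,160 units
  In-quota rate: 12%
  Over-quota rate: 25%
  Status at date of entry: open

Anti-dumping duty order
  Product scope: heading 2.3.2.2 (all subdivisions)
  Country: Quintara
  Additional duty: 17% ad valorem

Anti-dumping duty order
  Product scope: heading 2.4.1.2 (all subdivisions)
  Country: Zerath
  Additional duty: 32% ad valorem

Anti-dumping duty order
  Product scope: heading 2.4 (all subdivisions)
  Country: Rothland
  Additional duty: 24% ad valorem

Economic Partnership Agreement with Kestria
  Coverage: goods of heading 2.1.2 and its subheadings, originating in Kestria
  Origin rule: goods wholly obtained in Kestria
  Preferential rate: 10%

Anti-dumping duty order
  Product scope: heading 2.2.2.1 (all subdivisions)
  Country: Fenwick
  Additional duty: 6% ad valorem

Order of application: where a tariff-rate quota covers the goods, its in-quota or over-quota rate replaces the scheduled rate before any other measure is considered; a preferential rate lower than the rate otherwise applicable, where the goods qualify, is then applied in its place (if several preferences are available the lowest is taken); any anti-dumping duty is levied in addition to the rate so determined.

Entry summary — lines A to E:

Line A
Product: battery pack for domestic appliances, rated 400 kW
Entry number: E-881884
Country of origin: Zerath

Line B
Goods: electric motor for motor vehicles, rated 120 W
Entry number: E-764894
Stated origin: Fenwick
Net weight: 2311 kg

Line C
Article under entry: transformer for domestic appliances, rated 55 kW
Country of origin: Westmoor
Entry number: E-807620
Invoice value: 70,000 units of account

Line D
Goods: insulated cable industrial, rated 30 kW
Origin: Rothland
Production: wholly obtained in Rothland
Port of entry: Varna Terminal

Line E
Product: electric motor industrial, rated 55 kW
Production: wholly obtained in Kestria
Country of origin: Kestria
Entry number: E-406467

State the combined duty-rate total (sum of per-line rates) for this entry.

Line A: battery pack → 2.4; rated 400 kW → 2.4.3; for domestic appliances → 2.4.3.2. Scheduled 8%. No special measure applies. → 8%.
Line B: electric motor → 2.2; rated 120 W → 2.2.2; for motor vehicles → 2.2.2.1. Scheduled 11%. anti-dumping (Fenwick, 2.2.2.1): +6%; total 11% + 6% = 17%. → 17%.
Line C: transformer → 2.1; rated 55 kW → 2.1.3; for domestic appliances → 2.1.3.1. Scheduled 23%. No special measure applies. → 23%.
Line D: insulated cable → 2.3; rated 30 kW → 2.3.1; industrial → 2.3.1.3. Scheduled 13%. Rothland agreement on 2.3: wholly obtained → 18% available; preference 18% not lower than 13% → no reduction. → 13%.
Line E: electric motor → 2.2; rated 55 kW → 2.2.3; industrial → 2.2.3.1. Scheduled 38%. Kestria agreement on 2.1.2: 2.2.3.1 not covered. → 38%.
Sum: 8% + 17% + 23% + 13% + 38% = 99%.

99%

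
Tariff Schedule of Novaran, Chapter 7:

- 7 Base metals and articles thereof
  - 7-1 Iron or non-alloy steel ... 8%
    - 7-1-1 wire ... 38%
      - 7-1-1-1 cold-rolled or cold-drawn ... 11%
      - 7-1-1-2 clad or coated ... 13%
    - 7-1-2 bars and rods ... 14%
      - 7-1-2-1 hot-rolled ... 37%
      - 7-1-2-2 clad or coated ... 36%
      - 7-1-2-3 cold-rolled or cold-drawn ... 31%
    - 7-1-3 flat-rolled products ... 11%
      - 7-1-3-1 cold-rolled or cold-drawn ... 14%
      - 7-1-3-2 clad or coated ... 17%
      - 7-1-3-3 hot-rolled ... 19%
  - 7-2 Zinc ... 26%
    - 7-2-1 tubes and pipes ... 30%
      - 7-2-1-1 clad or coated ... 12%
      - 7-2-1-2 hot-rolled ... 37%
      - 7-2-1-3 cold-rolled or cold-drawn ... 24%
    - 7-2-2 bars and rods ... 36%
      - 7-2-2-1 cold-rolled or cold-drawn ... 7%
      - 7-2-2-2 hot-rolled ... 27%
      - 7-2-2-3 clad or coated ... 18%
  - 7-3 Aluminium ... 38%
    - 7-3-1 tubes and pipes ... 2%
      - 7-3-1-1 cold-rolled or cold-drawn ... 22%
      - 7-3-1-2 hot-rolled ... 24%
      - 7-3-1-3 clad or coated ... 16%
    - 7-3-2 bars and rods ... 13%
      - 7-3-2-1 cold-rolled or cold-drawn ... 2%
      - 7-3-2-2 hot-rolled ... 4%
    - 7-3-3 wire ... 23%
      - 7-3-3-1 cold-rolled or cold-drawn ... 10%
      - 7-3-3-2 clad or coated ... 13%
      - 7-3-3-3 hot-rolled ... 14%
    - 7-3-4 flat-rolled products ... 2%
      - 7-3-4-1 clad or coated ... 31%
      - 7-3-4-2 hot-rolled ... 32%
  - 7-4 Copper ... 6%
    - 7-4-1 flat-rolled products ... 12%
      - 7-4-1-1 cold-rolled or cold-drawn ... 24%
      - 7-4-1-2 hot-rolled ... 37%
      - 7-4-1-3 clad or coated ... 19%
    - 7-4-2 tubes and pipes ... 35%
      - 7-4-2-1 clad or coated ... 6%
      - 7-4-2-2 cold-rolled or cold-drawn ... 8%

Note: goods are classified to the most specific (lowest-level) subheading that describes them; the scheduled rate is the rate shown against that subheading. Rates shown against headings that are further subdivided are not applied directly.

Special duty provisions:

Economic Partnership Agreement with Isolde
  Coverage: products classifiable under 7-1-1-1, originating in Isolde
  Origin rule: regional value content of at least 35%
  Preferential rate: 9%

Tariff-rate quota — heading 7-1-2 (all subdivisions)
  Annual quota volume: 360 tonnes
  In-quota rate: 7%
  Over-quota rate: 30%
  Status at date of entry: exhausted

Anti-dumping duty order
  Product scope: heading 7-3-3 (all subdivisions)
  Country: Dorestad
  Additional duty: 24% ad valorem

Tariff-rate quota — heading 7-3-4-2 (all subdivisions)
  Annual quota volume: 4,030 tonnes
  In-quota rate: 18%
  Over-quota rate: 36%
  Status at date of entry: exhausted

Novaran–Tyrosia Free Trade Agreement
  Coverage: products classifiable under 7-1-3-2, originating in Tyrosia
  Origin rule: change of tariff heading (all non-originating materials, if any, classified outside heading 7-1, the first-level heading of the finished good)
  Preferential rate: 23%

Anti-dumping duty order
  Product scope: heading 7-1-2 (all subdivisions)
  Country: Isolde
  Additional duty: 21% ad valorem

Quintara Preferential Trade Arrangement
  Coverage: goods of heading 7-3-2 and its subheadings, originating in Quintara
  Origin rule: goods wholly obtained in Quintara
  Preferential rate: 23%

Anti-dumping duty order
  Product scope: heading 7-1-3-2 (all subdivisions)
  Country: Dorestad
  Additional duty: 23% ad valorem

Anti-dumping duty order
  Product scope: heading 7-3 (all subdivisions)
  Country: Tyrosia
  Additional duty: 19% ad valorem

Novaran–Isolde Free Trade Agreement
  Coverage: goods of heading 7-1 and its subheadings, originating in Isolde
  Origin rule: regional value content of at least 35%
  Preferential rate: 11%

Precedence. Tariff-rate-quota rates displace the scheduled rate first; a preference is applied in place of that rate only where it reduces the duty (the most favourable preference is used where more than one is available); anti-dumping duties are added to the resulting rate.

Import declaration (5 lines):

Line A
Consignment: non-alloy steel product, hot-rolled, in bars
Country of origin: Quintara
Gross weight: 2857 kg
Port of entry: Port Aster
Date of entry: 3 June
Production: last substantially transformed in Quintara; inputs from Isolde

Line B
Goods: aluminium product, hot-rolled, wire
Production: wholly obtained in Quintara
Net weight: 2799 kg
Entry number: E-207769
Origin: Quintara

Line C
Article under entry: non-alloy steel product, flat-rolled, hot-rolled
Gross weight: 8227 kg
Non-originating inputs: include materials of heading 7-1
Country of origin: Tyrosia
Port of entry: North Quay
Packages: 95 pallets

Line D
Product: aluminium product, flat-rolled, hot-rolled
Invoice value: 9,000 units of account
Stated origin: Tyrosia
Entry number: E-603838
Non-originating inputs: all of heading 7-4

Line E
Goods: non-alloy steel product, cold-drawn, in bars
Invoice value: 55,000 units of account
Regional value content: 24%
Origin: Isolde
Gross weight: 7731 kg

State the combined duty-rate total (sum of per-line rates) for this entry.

Line A: non-alloy steel → 7-1; in bars → 7-1-2; hot-rolled → 7-1-2-1. Scheduled 37%. quota on 7-1-2 exhausted → over-quota 30%; Quintara agreement on 7-3-2: 7-1-2-1 not covered. → 30%.
Line B: aluminium → 7-3; wire → 7-3-3; hot-rolled → 7-3-3-3. Scheduled 14%. Quintara agreement on 7-3-2: 7-3-3-3 not covered. → 14%.
Line C: non-alloy steel → 7-1; flat-rolled → 7-1-3; hot-rolled → 7-1-3-3. Scheduled 19%. Tyrosia agreement on 7-1-3-2: 7-1-3-3 not covered. → 19%.
Line D: aluminium → 7-3; flat-rolled → 7-3-4; hot-rolled → 7-3-4-2. Scheduled 32%. quota on 7-3-4-2 exhausted → over-quota 36%; Tyrosia agreement on 7-1-3-2: 7-3-4-2 not covered; anti-dumping (Tyrosia, 7-3): +19%; total 36% + 19% = 55%. → 55%.
Line E: non-alloy steel → 7-1; in bars → 7-1-2; cold-drawn → 7-1-2-3. Scheduled 31%. quota on 7-1-2 exhausted → over-quota 30%; Isolde agreement on 7-1-1-1: 7-1-2-3 not covered; Isolde agreement on 7-1: RVC < 35%; anti-dumping (Isolde, 7-1-2): +21%; total 30% + 21% = 51%. → 51%.
Sum: 30% + 14% + 19% + 55% + 51% = 169%.

169%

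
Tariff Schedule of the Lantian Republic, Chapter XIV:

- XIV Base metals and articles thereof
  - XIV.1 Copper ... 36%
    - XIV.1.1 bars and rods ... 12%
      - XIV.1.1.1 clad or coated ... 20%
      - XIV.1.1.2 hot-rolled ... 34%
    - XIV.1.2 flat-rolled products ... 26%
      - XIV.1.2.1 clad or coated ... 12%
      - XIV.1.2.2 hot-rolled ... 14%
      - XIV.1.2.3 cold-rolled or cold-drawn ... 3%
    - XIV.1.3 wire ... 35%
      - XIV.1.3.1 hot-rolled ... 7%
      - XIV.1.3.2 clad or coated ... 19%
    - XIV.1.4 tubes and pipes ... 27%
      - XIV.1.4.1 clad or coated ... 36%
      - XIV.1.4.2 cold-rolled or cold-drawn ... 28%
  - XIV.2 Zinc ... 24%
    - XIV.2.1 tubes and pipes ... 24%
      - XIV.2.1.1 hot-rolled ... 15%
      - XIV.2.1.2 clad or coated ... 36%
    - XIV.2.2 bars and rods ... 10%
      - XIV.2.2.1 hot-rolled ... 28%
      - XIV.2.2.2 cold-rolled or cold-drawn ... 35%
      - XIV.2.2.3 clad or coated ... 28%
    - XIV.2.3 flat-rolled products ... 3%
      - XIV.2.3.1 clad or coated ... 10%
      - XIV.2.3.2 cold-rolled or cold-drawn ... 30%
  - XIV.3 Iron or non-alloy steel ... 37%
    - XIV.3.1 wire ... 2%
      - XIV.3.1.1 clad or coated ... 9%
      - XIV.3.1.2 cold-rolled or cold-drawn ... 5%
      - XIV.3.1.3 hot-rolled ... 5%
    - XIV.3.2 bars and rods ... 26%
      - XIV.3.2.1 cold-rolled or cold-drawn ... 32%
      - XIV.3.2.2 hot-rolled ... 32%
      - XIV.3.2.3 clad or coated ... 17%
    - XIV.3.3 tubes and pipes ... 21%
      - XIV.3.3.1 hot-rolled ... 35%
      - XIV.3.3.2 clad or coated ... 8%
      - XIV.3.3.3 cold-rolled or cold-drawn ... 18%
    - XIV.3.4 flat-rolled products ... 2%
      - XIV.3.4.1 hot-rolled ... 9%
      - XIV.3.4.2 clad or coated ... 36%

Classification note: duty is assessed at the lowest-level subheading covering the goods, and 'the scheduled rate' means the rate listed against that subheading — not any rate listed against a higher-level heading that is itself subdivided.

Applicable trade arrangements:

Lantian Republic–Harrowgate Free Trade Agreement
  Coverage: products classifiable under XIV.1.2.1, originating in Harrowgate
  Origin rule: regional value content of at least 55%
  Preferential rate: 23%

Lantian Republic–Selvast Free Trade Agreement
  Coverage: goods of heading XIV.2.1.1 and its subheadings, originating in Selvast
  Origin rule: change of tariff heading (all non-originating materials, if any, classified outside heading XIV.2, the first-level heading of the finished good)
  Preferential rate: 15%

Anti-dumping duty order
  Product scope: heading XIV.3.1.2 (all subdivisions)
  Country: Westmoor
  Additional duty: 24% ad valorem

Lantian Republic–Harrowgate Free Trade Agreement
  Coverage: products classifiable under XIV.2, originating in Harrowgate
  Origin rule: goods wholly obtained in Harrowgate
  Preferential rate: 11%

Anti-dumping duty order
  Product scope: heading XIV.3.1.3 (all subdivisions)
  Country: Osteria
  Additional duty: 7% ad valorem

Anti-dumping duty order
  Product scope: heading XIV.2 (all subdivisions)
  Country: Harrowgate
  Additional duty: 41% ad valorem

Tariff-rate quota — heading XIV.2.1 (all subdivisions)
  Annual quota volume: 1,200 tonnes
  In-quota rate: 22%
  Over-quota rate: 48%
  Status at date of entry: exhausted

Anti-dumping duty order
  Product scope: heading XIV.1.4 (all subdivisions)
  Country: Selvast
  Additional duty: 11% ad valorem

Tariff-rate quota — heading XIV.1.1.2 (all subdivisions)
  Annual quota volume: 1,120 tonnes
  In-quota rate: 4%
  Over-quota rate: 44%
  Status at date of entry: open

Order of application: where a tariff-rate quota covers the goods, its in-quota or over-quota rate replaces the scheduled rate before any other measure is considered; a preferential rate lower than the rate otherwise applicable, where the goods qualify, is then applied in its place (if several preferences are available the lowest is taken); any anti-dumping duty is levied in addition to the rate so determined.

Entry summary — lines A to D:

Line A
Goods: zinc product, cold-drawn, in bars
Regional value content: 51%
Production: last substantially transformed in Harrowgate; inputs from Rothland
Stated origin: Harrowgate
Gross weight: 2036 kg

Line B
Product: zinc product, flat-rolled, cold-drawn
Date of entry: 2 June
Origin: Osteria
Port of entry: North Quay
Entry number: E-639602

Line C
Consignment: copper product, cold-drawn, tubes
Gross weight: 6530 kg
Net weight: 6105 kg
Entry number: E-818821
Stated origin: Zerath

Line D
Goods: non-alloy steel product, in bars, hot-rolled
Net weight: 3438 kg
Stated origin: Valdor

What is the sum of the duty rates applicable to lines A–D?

166%

Line A: zinc → XIV.2; in bars → XIV.2.2; cold-drawn → XIV.2.2.2. Scheduled 35%. Harrowgate agreement on XIV.1.2.1: XIV.2.2.2 not covered; Harrowgate agreement on XIV.2: not wholly obtained; anti-dumping (Harrowgate, XIV.2): +41%; total 35% + 41% = 76%. → 76%.
Line B: zinc → XIV.2; flat-rolled → XIV.2.3; cold-drawn → XIV.2.3.2. Scheduled 30%. No special measure applies. → 30%.
Line C: copper → XIV.1; tubes → XIV.1.4; cold-drawn → XIV.1.4.2. Scheduled 28%. No special measure applies. → 28%.
Line D: non-alloy steel → XIV.3; in bars → XIV.3.2; hot-rolled → XIV.3.2.2. Scheduled 32%. No special measure applies. → 32%.
Sum: 76% + 30% + 28% + 32% = 166%.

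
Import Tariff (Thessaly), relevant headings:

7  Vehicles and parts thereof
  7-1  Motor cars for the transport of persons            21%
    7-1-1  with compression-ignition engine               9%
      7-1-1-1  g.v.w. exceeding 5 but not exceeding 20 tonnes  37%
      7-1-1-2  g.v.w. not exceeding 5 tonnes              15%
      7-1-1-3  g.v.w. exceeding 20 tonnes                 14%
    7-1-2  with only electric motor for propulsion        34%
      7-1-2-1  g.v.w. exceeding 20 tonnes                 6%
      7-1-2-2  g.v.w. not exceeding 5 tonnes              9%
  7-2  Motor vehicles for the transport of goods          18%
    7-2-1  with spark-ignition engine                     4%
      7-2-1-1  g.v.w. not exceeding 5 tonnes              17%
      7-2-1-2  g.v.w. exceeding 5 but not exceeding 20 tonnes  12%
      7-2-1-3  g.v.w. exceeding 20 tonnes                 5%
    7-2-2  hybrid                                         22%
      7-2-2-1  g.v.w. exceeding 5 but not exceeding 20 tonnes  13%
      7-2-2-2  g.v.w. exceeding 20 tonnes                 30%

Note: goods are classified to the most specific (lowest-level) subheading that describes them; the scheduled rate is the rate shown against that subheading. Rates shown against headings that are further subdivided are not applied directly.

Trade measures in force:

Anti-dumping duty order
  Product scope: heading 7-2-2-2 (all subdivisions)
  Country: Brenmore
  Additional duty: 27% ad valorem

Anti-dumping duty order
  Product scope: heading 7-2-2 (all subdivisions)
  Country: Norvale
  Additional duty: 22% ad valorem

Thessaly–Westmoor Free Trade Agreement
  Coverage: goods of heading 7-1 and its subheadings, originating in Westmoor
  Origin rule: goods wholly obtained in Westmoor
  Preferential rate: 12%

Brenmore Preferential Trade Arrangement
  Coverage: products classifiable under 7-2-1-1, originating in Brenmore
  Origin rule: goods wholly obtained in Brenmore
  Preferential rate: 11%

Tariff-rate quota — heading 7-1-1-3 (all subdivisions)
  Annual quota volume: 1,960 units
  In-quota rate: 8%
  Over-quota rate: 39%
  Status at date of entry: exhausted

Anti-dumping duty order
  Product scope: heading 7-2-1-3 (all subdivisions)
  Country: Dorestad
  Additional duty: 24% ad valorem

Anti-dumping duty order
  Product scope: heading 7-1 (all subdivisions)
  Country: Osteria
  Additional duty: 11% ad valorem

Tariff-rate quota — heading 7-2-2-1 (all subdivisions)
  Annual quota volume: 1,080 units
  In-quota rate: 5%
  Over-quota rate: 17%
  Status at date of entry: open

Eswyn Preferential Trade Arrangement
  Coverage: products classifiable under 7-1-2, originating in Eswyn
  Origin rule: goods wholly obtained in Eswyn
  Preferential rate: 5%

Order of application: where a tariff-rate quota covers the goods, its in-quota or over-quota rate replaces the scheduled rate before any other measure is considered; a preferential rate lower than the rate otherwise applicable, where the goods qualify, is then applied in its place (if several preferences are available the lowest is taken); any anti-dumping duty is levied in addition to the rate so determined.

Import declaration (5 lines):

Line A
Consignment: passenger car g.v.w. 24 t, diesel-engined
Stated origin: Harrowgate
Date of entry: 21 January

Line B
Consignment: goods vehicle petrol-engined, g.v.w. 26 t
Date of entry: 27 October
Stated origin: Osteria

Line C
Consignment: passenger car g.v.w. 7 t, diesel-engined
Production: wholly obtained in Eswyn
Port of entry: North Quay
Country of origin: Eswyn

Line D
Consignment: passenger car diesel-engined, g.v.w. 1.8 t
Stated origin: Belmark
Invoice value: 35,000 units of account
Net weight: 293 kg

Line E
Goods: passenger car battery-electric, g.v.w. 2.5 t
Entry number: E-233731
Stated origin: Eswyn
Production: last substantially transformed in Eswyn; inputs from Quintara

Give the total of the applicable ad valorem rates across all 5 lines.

Line A: passenger car → 7-1; diesel-engined → 7-1-1; g.v.w. 24 t → 7-1-1-3. Scheduled 14%. quota on 7-1-1-3 exhausted → over-quota 39%. → 39%.
Line B: goods vehicle → 7-2; petrol-engined → 7-2-1; g.v.w. 26 t → 7-2-1-3. Scheduled 5%. No special measure applies. → 5%.
Line C: passenger car → 7-1; diesel-engined → 7-1-1; g.v.w. 7 t → 7-1-1-1. Scheduled 37%. Eswyn agreement on 7-1-2: 7-1-1-1 not covered. → 37%.
Line D: passenger car → 7-1; diesel-engined → 7-1-1; g.v.w. 1.8 t → 7-1-1-2. Scheduled 15%. No special measure applies. → 15%.
Line E: passenger car → 7-1; battery-electric → 7-1-2; g.v.w. 2.5 t → 7-1-2-2. Scheduled 9%. Eswyn agreement on 7-1-2: not wholly obtained. → 9%.
Sum: 39% + 5% + 37% + 15% + 9% = 105%.

105%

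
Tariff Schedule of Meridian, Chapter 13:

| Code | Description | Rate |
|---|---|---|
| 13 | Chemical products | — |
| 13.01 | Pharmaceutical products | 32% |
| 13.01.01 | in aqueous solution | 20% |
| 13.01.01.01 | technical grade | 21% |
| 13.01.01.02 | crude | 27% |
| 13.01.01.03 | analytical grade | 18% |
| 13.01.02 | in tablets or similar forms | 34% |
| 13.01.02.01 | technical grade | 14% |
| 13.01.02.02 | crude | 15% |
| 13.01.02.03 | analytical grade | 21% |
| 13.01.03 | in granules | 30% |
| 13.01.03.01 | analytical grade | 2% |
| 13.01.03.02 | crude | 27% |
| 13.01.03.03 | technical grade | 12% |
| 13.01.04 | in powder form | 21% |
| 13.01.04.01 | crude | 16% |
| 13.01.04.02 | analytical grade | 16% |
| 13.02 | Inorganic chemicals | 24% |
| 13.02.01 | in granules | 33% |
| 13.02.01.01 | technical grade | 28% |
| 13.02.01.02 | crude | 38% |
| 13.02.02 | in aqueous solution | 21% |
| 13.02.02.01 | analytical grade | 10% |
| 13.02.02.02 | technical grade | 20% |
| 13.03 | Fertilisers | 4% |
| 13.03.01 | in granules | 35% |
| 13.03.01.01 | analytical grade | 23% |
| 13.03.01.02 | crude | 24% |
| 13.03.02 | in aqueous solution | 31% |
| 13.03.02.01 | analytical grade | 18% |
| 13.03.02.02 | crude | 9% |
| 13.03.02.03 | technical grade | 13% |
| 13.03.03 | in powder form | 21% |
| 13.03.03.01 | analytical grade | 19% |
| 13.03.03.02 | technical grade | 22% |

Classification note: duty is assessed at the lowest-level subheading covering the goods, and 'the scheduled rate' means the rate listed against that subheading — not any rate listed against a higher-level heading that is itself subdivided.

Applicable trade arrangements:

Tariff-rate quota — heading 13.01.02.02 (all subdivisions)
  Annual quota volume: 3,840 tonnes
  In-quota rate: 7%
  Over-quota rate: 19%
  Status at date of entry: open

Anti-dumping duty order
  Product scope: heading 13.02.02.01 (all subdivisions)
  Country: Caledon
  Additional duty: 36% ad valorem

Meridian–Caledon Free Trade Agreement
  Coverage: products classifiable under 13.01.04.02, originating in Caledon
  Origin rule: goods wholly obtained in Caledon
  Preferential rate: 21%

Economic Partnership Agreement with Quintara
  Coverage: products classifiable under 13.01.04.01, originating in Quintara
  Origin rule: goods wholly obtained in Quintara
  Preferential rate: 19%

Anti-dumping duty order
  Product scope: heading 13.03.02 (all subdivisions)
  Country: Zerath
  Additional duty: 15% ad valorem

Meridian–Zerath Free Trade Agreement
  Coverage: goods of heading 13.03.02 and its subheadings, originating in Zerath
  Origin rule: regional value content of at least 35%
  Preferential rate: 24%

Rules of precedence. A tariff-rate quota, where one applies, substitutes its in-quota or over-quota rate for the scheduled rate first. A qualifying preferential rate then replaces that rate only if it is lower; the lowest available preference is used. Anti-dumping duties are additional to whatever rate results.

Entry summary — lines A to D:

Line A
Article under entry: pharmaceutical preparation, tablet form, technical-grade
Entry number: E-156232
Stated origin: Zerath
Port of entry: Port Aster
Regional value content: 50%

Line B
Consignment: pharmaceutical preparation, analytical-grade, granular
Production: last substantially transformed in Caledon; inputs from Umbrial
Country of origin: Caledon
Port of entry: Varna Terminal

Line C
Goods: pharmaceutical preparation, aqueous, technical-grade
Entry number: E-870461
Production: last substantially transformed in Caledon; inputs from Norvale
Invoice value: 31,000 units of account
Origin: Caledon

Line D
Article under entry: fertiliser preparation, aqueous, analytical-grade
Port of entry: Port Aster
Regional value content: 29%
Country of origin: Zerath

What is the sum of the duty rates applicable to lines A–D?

Line A: pharmaceutical → 13.01; tablet form → 13.01.02; technical-grade → 13.01.02.01. Scheduled 14%. Zerath agreement on 13.03.02: 13.01.02.01 not covered. → 14%.
Line B: pharmaceutical → 13.01; granular → 13.01.03; analytical-grade → 13.01.03.01. Scheduled 2%. Caledon agreement on 13.01.04.02: 13.01.03.01 not covered. → 2%.
Line C: pharmaceutical → 13.01; aqueous → 13.01.01; technical-grade → 13.01.01.01. Scheduled 21%. Caledon agreement on 13.01.04.02: 13.01.01.01 not covered. → 21%.
Line D: fertiliser → 13.03; aqueous → 13.03.02; analytical-grade → 13.03.02.01. Scheduled 18%. Zerath agreement on 13.03.02: RVC < 35%; anti-dumping (Zerath, 13.03.02): +15%; total 18% + 15% = 33%. → 33%.
Sum: 14% + 2% + 21% + 33% = 70%.

70%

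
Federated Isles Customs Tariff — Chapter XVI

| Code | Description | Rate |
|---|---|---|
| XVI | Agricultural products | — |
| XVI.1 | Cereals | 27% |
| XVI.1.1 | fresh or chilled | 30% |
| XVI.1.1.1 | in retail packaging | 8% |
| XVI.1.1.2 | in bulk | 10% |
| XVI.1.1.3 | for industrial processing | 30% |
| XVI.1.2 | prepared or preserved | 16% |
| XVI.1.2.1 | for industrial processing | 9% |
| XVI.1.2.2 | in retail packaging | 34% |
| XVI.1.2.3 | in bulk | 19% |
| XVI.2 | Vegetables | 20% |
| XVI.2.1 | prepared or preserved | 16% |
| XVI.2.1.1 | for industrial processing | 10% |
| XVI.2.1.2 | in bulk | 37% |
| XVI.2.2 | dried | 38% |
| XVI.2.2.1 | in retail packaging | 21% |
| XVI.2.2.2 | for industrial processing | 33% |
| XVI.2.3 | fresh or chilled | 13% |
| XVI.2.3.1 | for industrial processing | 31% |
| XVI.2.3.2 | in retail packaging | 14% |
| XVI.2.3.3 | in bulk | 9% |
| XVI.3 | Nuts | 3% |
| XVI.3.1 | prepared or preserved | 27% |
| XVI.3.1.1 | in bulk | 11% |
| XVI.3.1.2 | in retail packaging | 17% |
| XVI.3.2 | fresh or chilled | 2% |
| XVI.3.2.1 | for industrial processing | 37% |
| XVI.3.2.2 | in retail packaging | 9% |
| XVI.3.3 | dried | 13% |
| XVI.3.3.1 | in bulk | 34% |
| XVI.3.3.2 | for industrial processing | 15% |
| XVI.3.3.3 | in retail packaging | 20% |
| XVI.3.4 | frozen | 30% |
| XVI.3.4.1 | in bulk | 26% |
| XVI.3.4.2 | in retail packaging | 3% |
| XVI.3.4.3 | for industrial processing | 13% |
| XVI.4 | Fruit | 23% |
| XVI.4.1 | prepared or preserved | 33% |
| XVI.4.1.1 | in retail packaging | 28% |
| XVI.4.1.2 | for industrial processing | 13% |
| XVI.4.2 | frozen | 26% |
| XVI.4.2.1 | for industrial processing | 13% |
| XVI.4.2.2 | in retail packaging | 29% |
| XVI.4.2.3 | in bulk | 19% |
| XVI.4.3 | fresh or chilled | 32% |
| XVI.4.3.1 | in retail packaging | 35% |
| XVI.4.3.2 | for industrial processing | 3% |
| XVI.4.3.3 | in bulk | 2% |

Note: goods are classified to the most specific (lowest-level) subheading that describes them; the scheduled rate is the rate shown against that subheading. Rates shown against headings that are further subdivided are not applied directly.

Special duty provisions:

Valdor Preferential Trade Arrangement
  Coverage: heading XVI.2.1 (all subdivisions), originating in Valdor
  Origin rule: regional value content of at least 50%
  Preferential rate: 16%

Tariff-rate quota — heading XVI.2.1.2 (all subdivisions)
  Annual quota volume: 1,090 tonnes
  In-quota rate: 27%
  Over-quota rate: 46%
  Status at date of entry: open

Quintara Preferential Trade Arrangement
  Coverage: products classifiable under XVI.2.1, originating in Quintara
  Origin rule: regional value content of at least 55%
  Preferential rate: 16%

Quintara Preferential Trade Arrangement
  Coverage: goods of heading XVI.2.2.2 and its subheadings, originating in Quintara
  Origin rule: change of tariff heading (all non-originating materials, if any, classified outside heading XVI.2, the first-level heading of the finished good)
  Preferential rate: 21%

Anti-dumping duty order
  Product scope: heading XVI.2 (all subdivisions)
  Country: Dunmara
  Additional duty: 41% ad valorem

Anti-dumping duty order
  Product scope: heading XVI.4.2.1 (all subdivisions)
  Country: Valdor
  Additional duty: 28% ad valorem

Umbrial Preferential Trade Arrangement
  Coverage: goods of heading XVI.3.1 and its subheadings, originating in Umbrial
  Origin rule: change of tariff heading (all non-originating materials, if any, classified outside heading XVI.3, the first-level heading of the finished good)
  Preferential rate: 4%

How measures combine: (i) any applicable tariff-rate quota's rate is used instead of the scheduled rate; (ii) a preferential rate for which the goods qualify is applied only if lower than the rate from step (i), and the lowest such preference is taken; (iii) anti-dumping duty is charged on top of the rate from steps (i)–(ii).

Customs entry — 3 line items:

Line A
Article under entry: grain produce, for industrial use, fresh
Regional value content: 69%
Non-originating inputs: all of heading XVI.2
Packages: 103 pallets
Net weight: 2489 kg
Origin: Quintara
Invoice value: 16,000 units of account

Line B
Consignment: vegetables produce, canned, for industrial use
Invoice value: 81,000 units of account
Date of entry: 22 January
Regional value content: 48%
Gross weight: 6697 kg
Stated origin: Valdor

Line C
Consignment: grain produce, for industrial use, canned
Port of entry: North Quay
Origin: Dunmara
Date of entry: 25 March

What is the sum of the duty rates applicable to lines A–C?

49%

Line A: grain → XVI.1; fresh → XVI.1.1; for industrial use → XVI.1.1.3. Scheduled 30%. Quintara agreement on XVI.2.1: XVI.1.1.3 not covered; Quintara agreement on XVI.2.2.2: XVI.1.1.3 not covered. → 30%.
Line B: vegetables → XVI.2; canned → XVI.2.1; for industrial use → XVI.2.1.1. Scheduled 10%. Valdor agreement on XVI.2.1: RVC < 50%. → 10%.
Line C: grain → XVI.1; canned → XVI.1.2; for industrial use → XVI.1.2.1. Scheduled 9%. No special measure applies. → 9%.
Sum: 30% + 10% + 9% = 49%.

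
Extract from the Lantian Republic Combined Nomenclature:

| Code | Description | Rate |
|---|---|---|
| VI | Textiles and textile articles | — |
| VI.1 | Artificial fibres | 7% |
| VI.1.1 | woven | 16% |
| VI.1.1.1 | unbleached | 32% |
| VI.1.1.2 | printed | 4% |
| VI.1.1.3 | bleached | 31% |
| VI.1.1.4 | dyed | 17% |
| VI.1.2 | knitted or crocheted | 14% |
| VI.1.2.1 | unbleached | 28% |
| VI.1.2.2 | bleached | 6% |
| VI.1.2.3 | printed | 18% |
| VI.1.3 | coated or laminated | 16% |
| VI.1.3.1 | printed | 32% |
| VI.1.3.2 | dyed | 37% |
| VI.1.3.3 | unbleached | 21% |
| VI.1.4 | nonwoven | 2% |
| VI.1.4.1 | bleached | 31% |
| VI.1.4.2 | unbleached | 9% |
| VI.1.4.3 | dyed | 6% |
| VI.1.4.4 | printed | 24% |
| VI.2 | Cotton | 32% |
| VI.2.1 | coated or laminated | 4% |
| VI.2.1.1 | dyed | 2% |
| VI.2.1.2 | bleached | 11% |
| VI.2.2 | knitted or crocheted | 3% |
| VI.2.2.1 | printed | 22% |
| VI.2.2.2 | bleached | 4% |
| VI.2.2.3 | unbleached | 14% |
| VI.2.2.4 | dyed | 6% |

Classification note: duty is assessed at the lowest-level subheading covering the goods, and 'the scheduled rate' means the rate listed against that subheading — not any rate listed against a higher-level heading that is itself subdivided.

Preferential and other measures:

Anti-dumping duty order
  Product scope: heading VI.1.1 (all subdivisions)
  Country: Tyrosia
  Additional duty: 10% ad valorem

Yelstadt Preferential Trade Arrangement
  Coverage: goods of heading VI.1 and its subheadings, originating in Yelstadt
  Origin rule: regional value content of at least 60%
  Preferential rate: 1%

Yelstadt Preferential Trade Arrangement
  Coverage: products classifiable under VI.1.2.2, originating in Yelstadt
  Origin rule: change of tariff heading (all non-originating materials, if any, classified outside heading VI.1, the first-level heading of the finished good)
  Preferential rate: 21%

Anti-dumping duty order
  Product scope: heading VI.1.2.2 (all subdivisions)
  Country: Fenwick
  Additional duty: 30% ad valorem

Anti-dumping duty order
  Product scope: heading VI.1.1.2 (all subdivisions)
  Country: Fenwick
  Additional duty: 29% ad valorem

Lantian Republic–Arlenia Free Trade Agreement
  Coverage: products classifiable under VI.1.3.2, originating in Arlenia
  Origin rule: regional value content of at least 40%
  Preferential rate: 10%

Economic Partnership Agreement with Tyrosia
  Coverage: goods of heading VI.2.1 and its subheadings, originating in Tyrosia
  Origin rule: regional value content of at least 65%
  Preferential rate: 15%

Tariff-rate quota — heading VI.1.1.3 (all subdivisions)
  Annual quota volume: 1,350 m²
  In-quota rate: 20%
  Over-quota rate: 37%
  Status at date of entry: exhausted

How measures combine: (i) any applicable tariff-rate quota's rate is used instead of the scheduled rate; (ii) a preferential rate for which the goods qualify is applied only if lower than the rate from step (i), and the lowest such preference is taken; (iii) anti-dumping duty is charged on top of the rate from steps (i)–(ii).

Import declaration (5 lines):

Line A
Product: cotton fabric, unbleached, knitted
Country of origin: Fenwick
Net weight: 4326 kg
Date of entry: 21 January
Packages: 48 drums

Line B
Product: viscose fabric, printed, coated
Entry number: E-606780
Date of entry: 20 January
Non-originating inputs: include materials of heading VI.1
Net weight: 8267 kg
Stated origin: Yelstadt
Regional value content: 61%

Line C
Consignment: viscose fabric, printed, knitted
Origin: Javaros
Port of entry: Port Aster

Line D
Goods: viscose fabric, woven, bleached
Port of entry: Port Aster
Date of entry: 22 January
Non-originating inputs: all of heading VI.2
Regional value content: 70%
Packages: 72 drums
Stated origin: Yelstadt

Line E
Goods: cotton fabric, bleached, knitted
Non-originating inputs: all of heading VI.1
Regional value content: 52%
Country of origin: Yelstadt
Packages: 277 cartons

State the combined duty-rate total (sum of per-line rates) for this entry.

38%

Line A: cotton → VI.2; knitted → VI.2.2; unbleached → VI.2.2.3. Scheduled 14%. No special measure applies. → 14%.
Line B: viscose → VI.1; coated → VI.1.3; printed → VI.1.3.1. Scheduled 32%. Yelstadt agreement on VI.1: RVC ≥ 60% → 1% available; Yelstadt agreement on VI.1.2.2: VI.1.3.1 not covered; preferential 1%. → 1%.
Line C: viscose → VI.1; knitted → VI.1.2; printed → VI.1.2.3. Scheduled 18%. No special measure applies. → 18%.
Line D: viscose → VI.1; woven → VI.1.1; bleached → VI.1.1.3. Scheduled 31%. quota on VI.1.1.3 exhausted → over-quota 37%; Yelstadt agreement on VI.1: RVC ≥ 60% → 1% available; Yelstadt agreement on VI.1.2.2: VI.1.1.3 not covered; preferential 1%. → 1%.
Line E: cotton → VI.2; knitted → VI.2.2; bleached → VI.2.2.2. Scheduled 4%. Yelstadt agreement on VI.1: VI.2.2.2 not covered; Yelstadt agreement on VI.1.2.2: VI.2.2.2 not covered. → 4%.
Sum: 14% + 1% + 18% + 1% + 4% = 38%.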